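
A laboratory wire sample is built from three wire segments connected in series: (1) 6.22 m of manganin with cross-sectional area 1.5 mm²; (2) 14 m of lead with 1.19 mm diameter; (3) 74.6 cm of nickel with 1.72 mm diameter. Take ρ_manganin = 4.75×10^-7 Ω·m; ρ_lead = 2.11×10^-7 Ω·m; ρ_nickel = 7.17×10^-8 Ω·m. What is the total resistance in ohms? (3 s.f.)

4.65 Ω

Seg 1: A = 1.5 mm² = 1.500e-06 m²
R_1 = (4.75×10^-7)(6.22)/(1.500e-06) = 1.97 Ω
Seg 2: A = π(d/2)² = π(5.9500e-04 m)² = 1.112e-06 m²
R_2 = (2.11×10^-7)(14)/(1.112e-06) = 2.656 Ω
Seg 3: A = π(d/2)² = π(8.6000e-04 m)² = 2.324e-06 m²
R_3 = (7.17×10^-8)(0.746)/(2.324e-06) = 0.02302 Ω
R_total = R_1 + R_2 + R_3 = 4.65 Ω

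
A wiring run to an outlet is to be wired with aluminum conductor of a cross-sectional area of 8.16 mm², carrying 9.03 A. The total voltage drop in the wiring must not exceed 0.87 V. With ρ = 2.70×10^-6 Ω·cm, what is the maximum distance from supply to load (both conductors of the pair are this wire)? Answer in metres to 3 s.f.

14.6 m

ρ = 2.70×10^-6 Ω·cm = 2.70×10^-8 Ω·m
A = 8.16 mm² = 8.160e-06 m²
L_max = V_max·A/(2·ρI) = (0.87)(8.160e-06)/(2×2.70×10^-8×9.03) = 14.6 m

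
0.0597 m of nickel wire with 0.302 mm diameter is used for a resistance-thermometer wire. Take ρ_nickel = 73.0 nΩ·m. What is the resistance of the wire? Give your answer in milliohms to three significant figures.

60.8 mΩ

ρ = 73.0 nΩ·m = 7.30×10^-8 Ω·m
A = π(d/2)² = π(1.5100e-04 m)² = 7.163e-08 m²
R = ρL/A = (7.30×10^-8)(0.0597 m)/(7.163e-08 m²) = 60.8 mΩ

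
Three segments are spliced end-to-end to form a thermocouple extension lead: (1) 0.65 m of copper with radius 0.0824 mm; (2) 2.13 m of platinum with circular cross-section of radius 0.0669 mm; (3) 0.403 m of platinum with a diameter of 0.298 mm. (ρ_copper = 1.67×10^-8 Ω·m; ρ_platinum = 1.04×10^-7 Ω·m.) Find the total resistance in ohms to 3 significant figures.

16.9 Ω

Seg 1: A = πr² = π(8.2400e-05 m)² = 2.133e-08 m²
R_1 = (1.67×10^-8)(0.65)/(2.133e-08) = 0.5089 Ω
Seg 2: A = πr² = π(6.6900e-05 m)² = 1.406e-08 m²
R_2 = (1.04×10^-7)(2.13)/(1.406e-08) = 15.75 Ω
Seg 3: A = π(d/2)² = π(1.4900e-04 m)² = 6.975e-08 m²
R_3 = (1.04×10^-7)(0.403)/(6.975e-08) = 0.6009 Ω
R_total = R_1 + R_2 + R_3 = 16.9 Ω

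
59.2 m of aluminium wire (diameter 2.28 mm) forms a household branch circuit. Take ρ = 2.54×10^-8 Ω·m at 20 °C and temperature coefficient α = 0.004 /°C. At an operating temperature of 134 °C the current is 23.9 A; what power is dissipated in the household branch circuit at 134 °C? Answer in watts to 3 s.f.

A = π(d/2)² = π(1.1400e-03 m)² = 4.083e-06 m²
R₍20₎ = ρL/A = (2.54×10^-8)(59.2)/(4.083e-06) = 0.3683 Ω
R₍134₎ = R₍20₎(1 + αΔT) = 0.3683 × (1 + 0.004×114) = 0.5362 Ω
P = I²R = (23.9)² × 0.5362 = 306 W

306 W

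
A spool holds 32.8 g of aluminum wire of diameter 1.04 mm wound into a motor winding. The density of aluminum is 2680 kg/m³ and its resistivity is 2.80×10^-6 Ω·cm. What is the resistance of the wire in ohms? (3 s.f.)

0.475 Ω

ρ = 2.80×10^-6 Ω·cm = 2.80×10^-8 Ω·m
A = π(d/2)² = π(5.2000e-04 m)² = 8.4949e-07 m²
L = m/(density·A) = 0.0328/(2680×8.4949e-07) = 14.41 m
R = ρL/A = (2.80×10^-8)(14.41)/(8.4949e-07) = 0.475 Ω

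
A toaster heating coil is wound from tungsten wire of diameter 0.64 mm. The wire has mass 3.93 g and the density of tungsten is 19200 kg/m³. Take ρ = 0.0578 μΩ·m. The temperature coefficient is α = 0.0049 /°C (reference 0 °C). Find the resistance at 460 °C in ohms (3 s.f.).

ρ = 0.0578 μΩ·m = 5.78×10^-8 Ω·m
A = π(d/2)² = π(3.2000e-04 m)² = 3.2170e-07 m²
L = m/(density·A) = 0.00393/(19200×3.2170e-07) = 0.6363 m
R = ρL/A = (5.78×10^-8)(0.6363)/(3.2170e-07) = 0.1143 Ω
R(460 °C) = 0.1143 × (1 + 0.0049×460) = 0.372 Ω

0.372 Ω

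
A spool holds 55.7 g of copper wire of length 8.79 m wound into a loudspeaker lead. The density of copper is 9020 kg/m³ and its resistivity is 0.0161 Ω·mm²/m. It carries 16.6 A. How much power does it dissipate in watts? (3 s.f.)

55.5 W

ρ = 0.0161 Ω·mm²/m = 1.61×10^-8 Ω·m
A = m/(density·L) = 0.0557/(9020×8.79) = 7.0252e-07 m²
R = ρL/A = (1.61×10^-8)(8.79)/(7.0252e-07) = 0.2014 Ω
P = I²R = (16.6)² × 0.2014 = 55.5 W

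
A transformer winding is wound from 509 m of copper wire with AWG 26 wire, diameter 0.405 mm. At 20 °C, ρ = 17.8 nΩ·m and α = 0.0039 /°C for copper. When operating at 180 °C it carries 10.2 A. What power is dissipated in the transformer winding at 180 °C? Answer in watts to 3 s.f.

ρ = 17.8 nΩ·m = 1.78×10^-8 Ω·m
A = π(0.405/2 mm)² = π(2.0250e-04 m)² = 1.288e-07 m²
R₍20₎ = ρL/A = (1.78×10^-8)(509)/(1.288e-07) = 70.33 Ω
R₍180₎ = R₍20₎(1 + αΔT) = 70.33 × (1 + 0.0039×160) = 114.2 Ω
P = I²R = (10.2)² × 114.2 = 11900 W

11900 W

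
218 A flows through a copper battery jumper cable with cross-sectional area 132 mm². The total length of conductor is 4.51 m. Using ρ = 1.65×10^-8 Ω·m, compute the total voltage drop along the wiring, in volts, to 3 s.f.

A = 132 mm² = 1.320e-04 m²
R = ρL/A = (1.65×10^-8)(4.51)/(1.320e-04) = 5.638×10^-4 Ω
V = IR = 218 × 5.638×10^-4 = 0.123 V

0.123 V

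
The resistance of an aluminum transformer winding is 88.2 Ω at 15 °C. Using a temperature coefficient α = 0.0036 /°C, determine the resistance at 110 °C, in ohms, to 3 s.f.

ΔT = 110 − 15 = 95 °C
R = R₀(1 + αΔT) = 88.2 × (1 + 0.0036×95) = 88.2 × 1.342 = 118 Ω

118 Ω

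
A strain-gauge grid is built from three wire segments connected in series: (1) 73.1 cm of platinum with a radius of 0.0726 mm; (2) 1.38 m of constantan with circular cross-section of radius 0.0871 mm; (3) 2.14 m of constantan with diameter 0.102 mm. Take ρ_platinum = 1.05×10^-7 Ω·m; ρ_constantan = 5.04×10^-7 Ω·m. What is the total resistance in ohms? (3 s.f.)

166 Ω

Seg 1: A = πr² = π(7.2600e-05 m)² = 1.656e-08 m²
R_1 = (1.05×10^-7)(0.731)/(1.656e-08) = 4.635 Ω
Seg 2: A = πr² = π(8.7100e-05 m)² = 2.383e-08 m²
R_2 = (5.04×10^-7)(1.38)/(2.383e-08) = 29.18 Ω
Seg 3: A = π(d/2)² = π(5.1000e-05 m)² = 8.171e-09 m²
R_3 = (5.04×10^-7)(2.14)/(8.171e-09) = 132 Ω
R_total = R_1 + R_2 + R_3 = 166 Ω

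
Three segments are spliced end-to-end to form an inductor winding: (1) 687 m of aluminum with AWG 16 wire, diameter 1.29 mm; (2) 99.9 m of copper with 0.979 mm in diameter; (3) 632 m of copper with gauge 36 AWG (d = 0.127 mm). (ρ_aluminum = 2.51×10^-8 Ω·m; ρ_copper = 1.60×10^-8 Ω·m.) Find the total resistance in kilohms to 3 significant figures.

Seg 1: A = π(1.29/2 mm)² = π(6.4500e-04 m)² = 1.307e-06 m²
R_1 = (2.51×10^-8)(687)/(1.307e-06) = 13.19 Ω
Seg 2: A = π(d/2)² = π(4.8950e-04 m)² = 7.528e-07 m²
R_2 = (1.60×10^-8)(99.9)/(7.528e-07) = 2.123 Ω
Seg 3: A = π(0.127/2 mm)² = π(6.3500e-05 m)² = 1.267e-08 m²
R_3 = (1.60×10^-8)(632)/(1.267e-08) = 798.3 Ω
R_total = R_1 + R_2 + R_3 = 0.814 kΩ

0.814 kΩ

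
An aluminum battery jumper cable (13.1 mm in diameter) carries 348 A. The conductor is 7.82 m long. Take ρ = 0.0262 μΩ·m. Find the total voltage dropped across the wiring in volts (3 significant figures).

0.529 V

ρ = 0.0262 μΩ·m = 2.62×10^-8 Ω·m
A = π(d/2)² = π(6.5500e-03 m)² = 1.348e-04 m²
R = ρL/A = (2.62×10^-8)(7.82)/(1.348e-04) = 0.00152 Ω
V = IR = 348 × 0.00152 = 0.529 V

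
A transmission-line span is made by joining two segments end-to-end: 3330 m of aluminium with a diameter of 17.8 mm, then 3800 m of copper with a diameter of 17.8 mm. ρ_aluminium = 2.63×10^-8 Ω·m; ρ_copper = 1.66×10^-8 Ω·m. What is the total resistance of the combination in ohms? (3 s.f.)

Segment 1: A = π(d/2)² = π(8.9000e-03 m)² = 2.488e-04 m²
R₁ = ρL/A = (2.63×10^-8)(3330)/(2.488e-04) = 0.3519 Ω
R₂ = (1.66×10^-8)(3800)/(2.488e-04) = 0.2535 Ω
R = R₁ + R₂ = 0.605 Ω

0.605 Ω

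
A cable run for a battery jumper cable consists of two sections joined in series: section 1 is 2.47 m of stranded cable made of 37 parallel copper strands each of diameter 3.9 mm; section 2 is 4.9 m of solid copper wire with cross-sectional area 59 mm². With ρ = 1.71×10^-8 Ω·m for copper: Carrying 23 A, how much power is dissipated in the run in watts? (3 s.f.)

Section 1: A_strand = π(1.9500e-03)² = 1.195e-05 m²; R₁ = ρL/(N·A_s) = (1.71×10^-8)(2.47)/(37×1.195e-05) = 9.556×10^-5 Ω
Section 2: A = 59 mm² = 5.900e-05 m²
R₂ = (1.71×10^-8)(4.9)/(5.900e-05) = 0.00142 Ω
R = R₁ + R₂ = 0.001516 Ω
P = I²R = (23)² × 0.001516 = 0.802 W

0.802 W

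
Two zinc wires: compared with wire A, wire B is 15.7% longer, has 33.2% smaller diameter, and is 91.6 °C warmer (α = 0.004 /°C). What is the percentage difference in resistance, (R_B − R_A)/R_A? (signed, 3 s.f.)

R ∝ ρL/d² with ρ ∝ (1+αΔT), so R_B/R_A = (1 + 15.7/100) × (1 − 33.2/100)⁻² × (1 + 0.004×91.6)
= 1.157 × 2.241 × 1.366 = 3.543
(R_B − R_A)/R_A = 3.543 − 1 = 254%

254%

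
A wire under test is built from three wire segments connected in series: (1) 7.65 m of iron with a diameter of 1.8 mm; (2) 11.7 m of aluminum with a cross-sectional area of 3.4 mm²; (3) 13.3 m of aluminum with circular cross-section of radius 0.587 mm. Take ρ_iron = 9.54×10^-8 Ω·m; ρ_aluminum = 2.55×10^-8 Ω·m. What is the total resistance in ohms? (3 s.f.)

0.688 Ω

Seg 1: A = π(d/2)² = π(9.0000e-04 m)² = 2.545e-06 m²
R_1 = (9.54×10^-8)(7.65)/(2.545e-06) = 0.2868 Ω
Seg 2: A = 3.4 mm² = 3.400e-06 m²
R_2 = (2.55×10^-8)(11.7)/(3.400e-06) = 0.08775 Ω
Seg 3: A = πr² = π(5.8700e-04 m)² = 1.082e-06 m²
R_3 = (2.55×10^-8)(13.3)/(1.082e-06) = 0.3133 Ω
R_total = R_1 + R_2 + R_3 = 0.688 Ω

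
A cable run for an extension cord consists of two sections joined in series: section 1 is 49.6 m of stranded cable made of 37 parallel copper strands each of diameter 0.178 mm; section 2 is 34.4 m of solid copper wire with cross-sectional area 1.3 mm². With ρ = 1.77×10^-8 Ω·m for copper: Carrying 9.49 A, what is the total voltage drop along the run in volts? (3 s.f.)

Section 1: A_strand = π(8.9000e-05)² = 2.488e-08 m²; R₁ = ρL/(N·A_s) = (1.77×10^-8)(49.6)/(37×2.488e-08) = 0.9535 Ω
Section 2: A = 1.3 mm² = 1.300e-06 m²
R₂ = (1.77×10^-8)(34.4)/(1.300e-06) = 0.4684 Ω
R = R₁ + R₂ = 1.422 Ω
V = IR = 9.49 × 1.422 = 13.5 V

13.5 V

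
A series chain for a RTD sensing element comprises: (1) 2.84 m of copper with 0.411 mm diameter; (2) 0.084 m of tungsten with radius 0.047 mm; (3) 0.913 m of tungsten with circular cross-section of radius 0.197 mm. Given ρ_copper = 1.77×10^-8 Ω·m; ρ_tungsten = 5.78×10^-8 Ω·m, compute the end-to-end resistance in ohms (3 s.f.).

1.51 Ω

Seg 1: A = π(d/2)² = π(2.0550e-04 m)² = 1.327e-07 m²
R_1 = (1.77×10^-8)(2.84)/(1.327e-07) = 0.3789 Ω
Seg 2: A = πr² = π(4.7000e-05 m)² = 6.940e-09 m²
R_2 = (5.78×10^-8)(0.084)/(6.940e-09) = 0.6996 Ω
Seg 3: A = πr² = π(1.9700e-04 m)² = 1.219e-07 m²
R_3 = (5.78×10^-8)(0.913)/(1.219e-07) = 0.4328 Ω
R_total = R_1 + R_2 + R_3 = 1.51 Ω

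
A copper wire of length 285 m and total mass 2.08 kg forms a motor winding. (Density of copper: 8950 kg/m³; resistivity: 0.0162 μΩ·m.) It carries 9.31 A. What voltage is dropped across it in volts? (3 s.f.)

52.7 V

ρ = 0.0162 μΩ·m = 1.62×10^-8 Ω·m
A = m/(density·L) = 2.08/(8950×285) = 8.1545e-07 m²
R = ρL/A = (1.62×10^-8)(285)/(8.1545e-07) = 5.662 Ω
V = IR = 9.31 × 5.662 = 52.7 V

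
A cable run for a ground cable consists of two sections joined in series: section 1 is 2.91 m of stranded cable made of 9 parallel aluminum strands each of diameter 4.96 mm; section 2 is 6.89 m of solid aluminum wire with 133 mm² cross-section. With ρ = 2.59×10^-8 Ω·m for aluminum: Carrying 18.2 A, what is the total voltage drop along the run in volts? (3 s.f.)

0.0323 V

Section 1: A_strand = π(2.4800e-03)² = 1.932e-05 m²; R₁ = ρL/(N·A_s) = (2.59×10^-8)(2.91)/(9×1.932e-05) = 4.334×10^-4 Ω
Section 2: A = 133 mm² = 1.330e-04 m²
R₂ = (2.59×10^-8)(6.89)/(1.330e-04) = 0.001342 Ω
R = R₁ + R₂ = 0.001775 Ω
V = IR = 18.2 × 0.001775 = 0.0323 V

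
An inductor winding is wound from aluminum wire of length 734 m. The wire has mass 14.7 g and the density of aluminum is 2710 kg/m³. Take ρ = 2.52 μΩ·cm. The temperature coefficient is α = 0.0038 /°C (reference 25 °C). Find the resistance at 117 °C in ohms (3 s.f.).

ρ = 2.52 μΩ·cm = 2.52×10^-8 Ω·m
A = m/(density·L) = 0.0147/(2710×734) = 7.3901e-09 m²
R = ρL/A = (2.52×10^-8)(734)/(7.3901e-09) = 2503 Ω
R(117 °C) = 2503 × (1 + 0.0038×92) = 3380 Ω

3380 Ω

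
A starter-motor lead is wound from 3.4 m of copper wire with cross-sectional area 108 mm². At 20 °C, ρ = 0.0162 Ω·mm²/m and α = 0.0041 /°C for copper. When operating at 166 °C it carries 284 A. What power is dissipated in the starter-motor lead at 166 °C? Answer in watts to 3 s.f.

65.8 W

ρ = 0.0162 Ω·mm²/m = 1.62×10^-8 Ω·m
A = 108 mm² = 1.080e-04 m²
R₍20₎ = ρL/A = (1.62×10^-8)(3.4)/(1.080e-04) = 5.100×10^-4 Ω
R₍166₎ = R₍20₎(1 + αΔT) = 5.100×10^-4 × (1 + 0.0041×146) = 8.153×10^-4 Ω
P = I²R = (284)² × 8.153×10^-4 = 65.8 W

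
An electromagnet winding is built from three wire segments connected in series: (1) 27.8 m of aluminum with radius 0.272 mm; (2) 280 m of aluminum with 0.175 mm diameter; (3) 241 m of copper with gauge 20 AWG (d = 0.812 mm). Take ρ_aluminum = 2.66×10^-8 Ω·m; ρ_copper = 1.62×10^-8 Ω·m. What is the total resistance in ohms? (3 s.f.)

Seg 1: A = πr² = π(2.7200e-04 m)² = 2.324e-07 m²
R_1 = (2.66×10^-8)(27.8)/(2.324e-07) = 3.182 Ω
Seg 2: A = π(d/2)² = π(8.7500e-05 m)² = 2.405e-08 m²
R_2 = (2.66×10^-8)(280)/(2.405e-08) = 309.7 Ω
Seg 3: A = π(0.812/2 mm)² = π(4.0600e-04 m)² = 5.178e-07 m²
R_3 = (1.62×10^-8)(241)/(5.178e-07) = 7.539 Ω
R_total = R_1 + R_2 + R_3 = 320 Ω

320 Ω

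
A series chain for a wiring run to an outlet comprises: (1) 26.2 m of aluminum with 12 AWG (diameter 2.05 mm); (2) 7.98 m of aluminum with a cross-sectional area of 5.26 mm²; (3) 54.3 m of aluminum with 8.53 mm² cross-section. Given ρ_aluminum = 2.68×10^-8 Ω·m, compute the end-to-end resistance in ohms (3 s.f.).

0.424 Ω

Seg 1: A = π(2.05/2 mm)² = π(1.0250e-03 m)² = 3.301e-06 m²
R_1 = (2.68×10^-8)(26.2)/(3.301e-06) = 0.2127 Ω
Seg 2: A = 5.26 mm² = 5.260e-06 m²
R_2 = (2.68×10^-8)(7.98)/(5.260e-06) = 0.04066 Ω
Seg 3: A = 8.53 mm² = 8.530e-06 m²
R_3 = (2.68×10^-8)(54.3)/(8.530e-06) = 0.1706 Ω
R_total = R_1 + R_2 + R_3 = 0.424 Ω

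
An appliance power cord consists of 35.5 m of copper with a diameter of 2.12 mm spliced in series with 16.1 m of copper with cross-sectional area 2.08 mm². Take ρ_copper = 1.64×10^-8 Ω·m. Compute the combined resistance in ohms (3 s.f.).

Segment 1: A = π(d/2)² = π(1.0600e-03 m)² = 3.530e-06 m²
R₁ = ρL/A = (1.64×10^-8)(35.5)/(3.530e-06) = 0.1649 Ω
Segment 2: A = 2.08 mm² = 2.080e-06 m²
R₂ = (1.64×10^-8)(16.1)/(2.080e-06) = 0.1269 Ω
R = R₁ + R₂ = 0.292 Ω

0.292 Ω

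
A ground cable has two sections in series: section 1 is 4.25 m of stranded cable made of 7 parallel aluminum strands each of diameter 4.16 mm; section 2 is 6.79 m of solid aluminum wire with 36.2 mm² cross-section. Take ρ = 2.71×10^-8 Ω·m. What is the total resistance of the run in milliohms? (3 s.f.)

Section 1: A_strand = π(2.0800e-03)² = 1.359e-05 m²; R₁ = ρL/(N·A_s) = (2.71×10^-8)(4.25)/(7×1.359e-05) = 0.001211 Ω
Section 2: A = 36.2 mm² = 3.620e-05 m²
R₂ = (2.71×10^-8)(6.79)/(3.620e-05) = 0.005083 Ω
R = R₁ + R₂ = 6.29 mΩ

6.29 mΩ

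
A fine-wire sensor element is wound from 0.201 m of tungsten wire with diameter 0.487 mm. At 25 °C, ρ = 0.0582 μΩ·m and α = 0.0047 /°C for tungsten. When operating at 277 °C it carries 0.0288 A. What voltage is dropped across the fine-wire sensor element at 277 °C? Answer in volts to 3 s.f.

ρ = 0.0582 μΩ·m = 5.82×10^-8 Ω·m
A = π(d/2)² = π(2.4350e-04 m)² = 1.863e-07 m²
R₍25₎ = ρL/A = (5.82×10^-8)(0.201)/(1.863e-07) = 0.0628 Ω
R₍277₎ = R₍25₎(1 + αΔT) = 0.0628 × (1 + 0.0047×252) = 0.1372 Ω
V = IR = 0.0288 × 0.1372 = 0.00395 V

0.00395 V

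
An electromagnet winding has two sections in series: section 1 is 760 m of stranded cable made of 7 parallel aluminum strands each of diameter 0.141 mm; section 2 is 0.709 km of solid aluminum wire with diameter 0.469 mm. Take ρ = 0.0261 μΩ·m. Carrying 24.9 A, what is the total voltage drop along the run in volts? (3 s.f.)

7190 V

ρ = 0.0261 μΩ·m = 2.61×10^-8 Ω·m
Section 1: A_strand = π(7.0500e-05)² = 1.561e-08 m²; R₁ = ρL/(N·A_s) = (2.61×10^-8)(760)/(7×1.561e-08) = 181.5 Ω
Section 2: A = π(d/2)² = π(2.3450e-04 m)² = 1.728e-07 m²
R₂ = (2.61×10^-8)(709)/(1.728e-07) = 107.1 Ω
R = R₁ + R₂ = 288.6 Ω
V = IR = 24.9 × 288.6 = 7190 V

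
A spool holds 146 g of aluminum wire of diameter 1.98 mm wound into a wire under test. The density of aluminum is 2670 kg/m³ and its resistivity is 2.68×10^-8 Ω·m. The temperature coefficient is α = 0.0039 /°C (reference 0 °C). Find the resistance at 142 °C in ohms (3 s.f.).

0.240 Ω

A = π(d/2)² = π(9.9000e-04 m)² = 3.0791e-06 m²
L = m/(density·A) = 0.146/(2670×3.0791e-06) = 17.76 m
R = ρL/A = (2.68×10^-8)(17.76)/(3.0791e-06) = 0.1546 Ω
R(142 °C) = 0.1546 × (1 + 0.0039×142) = 0.240 Ω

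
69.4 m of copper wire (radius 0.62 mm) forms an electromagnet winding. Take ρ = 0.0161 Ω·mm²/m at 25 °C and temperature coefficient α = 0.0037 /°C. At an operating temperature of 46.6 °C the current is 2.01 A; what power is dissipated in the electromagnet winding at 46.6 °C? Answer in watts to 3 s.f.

ρ = 0.0161 Ω·mm²/m = 1.61×10^-8 Ω·m
A = πr² = π(6.2000e-04 m)² = 1.208e-06 m²
R₍25₎ = ρL/A = (1.61×10^-8)(69.4)/(1.208e-06) = 0.9252 Ω
R₍46.6₎ = R₍25₎(1 + αΔT) = 0.9252 × (1 + 0.0037×21.6) = 0.9992 Ω
P = I²R = (2.01)² × 0.9992 = 4.04 W

4.04 W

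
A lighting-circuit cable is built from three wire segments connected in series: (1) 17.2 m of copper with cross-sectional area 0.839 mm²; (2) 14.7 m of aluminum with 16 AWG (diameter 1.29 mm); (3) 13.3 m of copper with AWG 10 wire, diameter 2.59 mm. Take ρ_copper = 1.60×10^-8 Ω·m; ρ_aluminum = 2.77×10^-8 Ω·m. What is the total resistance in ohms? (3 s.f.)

0.680 Ω

Seg 1: A = 0.839 mm² = 8.390e-07 m²
R_1 = (1.60×10^-8)(17.2)/(8.390e-07) = 0.328 Ω
Seg 2: A = π(1.29/2 mm)² = π(6.4500e-04 m)² = 1.307e-06 m²
R_2 = (2.77×10^-8)(14.7)/(1.307e-06) = 0.3116 Ω
Seg 3: A = π(2.59/2 mm)² = π(1.2950e-03 m)² = 5.269e-06 m²
R_3 = (1.60×10^-8)(13.3)/(5.269e-06) = 0.04039 Ω
R_total = R_1 + R_2 + R_3 = 0.680 Ω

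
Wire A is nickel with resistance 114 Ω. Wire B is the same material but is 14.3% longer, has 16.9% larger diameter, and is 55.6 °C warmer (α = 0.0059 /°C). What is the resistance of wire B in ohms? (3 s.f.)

127 Ω

R ∝ ρL/d² with ρ ∝ (1+αΔT), so R_B/R_A = (1 + 14.3/100) × (1 + 16.9/100)⁻² × (1 + 0.0059×55.6)
= 1.143 × 0.7318 × 1.328 = 1.111
R_B = 1.111 × 114 = 127 Ω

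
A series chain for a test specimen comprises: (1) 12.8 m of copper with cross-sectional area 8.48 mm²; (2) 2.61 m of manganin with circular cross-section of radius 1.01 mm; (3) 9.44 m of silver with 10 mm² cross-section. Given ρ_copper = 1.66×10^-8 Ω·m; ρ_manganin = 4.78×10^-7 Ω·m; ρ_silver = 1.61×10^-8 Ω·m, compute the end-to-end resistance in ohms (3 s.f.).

Seg 1: A = 8.48 mm² = 8.480e-06 m²
R_1 = (1.66×10^-8)(12.8)/(8.480e-06) = 0.02506 Ω
Seg 2: A = πr² = π(1.0100e-03 m)² = 3.205e-06 m²
R_2 = (4.78×10^-7)(2.61)/(3.205e-06) = 0.3893 Ω
Seg 3: A = 10 mm² = 1.000e-05 m²
R_3 = (1.61×10^-8)(9.44)/(1.000e-05) = 0.0152 Ω
R_total = R_1 + R_2 + R_3 = 0.430 Ω

0.430 Ω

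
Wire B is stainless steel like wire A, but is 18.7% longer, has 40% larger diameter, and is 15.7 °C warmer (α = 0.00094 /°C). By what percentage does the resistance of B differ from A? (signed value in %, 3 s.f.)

-38.5%

R ∝ ρL/d² with ρ ∝ (1+αΔT), so R_B/R_A = (1 + 18.7/100) × (1 + 40/100)⁻² × (1 + 0.00094×15.7)
= 1.187 × 0.5102 × 1.015 = 0.6146
(R_B − R_A)/R_A = 0.6146 − 1 = -38.5%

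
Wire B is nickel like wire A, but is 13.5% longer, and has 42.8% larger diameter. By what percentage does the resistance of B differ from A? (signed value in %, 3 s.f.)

R ∝ L/d², so R_B/R_A = (1 + 13.5/100) × (1 + 42.8/100)⁻²
= 1.135 × 0.4904 = 0.5566
(R_B − R_A)/R_A = 0.5566 − 1 = -44.3%

-44.3%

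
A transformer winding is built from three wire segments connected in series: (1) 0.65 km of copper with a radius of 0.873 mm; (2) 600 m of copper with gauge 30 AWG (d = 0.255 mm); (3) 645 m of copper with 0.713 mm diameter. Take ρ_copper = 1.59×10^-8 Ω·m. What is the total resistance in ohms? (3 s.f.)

217 Ω

Seg 1: A = πr² = π(8.7300e-04 m)² = 2.394e-06 m²
R_1 = (1.59×10^-8)(650)/(2.394e-06) = 4.317 Ω
Seg 2: A = π(0.255/2 mm)² = π(1.2750e-04 m)² = 5.107e-08 m²
R_2 = (1.59×10^-8)(600)/(5.107e-08) = 186.8 Ω
Seg 3: A = π(d/2)² = π(3.5650e-04 m)² = 3.993e-07 m²
R_3 = (1.59×10^-8)(645)/(3.993e-07) = 25.69 Ω
R_total = R_1 + R_2 + R_3 = 217 Ω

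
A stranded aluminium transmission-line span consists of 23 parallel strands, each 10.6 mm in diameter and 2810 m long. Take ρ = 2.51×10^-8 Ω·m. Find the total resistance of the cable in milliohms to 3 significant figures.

34.7 mΩ

A_strand = π(5.3000e-03 m)² = 8.825e-05 m²
R_strand = ρL/A = (2.51×10^-8)(2810)/(8.825e-05) = 0.7992 Ω
R_total = R_strand/N = 0.7992/23 = 34.7 mΩ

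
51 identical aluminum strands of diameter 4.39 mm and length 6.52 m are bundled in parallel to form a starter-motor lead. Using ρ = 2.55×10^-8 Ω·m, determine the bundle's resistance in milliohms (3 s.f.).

A_strand = π(2.1950e-03 m)² = 1.514e-05 m²
R_strand = ρL/A = (2.55×10^-8)(6.52)/(1.514e-05) = 0.01098 Ω
R_total = R_strand/N = 0.01098/51 = 0.215 mΩ

0.215 mΩ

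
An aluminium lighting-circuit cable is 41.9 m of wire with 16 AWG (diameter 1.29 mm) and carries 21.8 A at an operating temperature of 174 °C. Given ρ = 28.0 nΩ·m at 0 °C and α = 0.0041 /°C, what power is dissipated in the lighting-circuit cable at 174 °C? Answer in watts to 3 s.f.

731 W

ρ = 28.0 nΩ·m = 2.80×10^-8 Ω·m
A = π(1.29/2 mm)² = π(6.4500e-04 m)² = 1.307e-06 m²
R₍0₎ = ρL/A = (2.80×10^-8)(41.9)/(1.307e-06) = 0.8976 Ω
R₍174₎ = R₍0₎(1 + αΔT) = 0.8976 × (1 + 0.0041×174) = 1.538 Ω
P = I²R = (21.8)² × 1.538 = 731 W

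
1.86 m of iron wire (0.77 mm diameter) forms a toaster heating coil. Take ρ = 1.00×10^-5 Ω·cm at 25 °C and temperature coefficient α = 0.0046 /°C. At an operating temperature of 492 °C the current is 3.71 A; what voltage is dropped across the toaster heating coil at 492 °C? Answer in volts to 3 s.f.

4.67 V

ρ = 1.00×10^-5 Ω·cm = 1.00×10^-7 Ω·m
A = π(d/2)² = π(3.8500e-04 m)² = 4.657e-07 m²
R₍25₎ = ρL/A = (1.00×10^-7)(1.86)/(4.657e-07) = 0.3994 Ω
R₍492₎ = R₍25₎(1 + αΔT) = 0.3994 × (1 + 0.0046×467) = 1.257 Ω
V = IR = 3.71 × 1.257 = 4.67 V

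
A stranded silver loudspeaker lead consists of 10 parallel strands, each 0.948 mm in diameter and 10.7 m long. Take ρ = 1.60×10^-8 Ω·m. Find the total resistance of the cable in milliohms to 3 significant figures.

24.3 mΩ

A_strand = π(4.7400e-04 m)² = 7.058e-07 m²
R_strand = ρL/A = (1.60×10^-8)(10.7)/(7.058e-07) = 0.2425 Ω
R_total = R_strand/N = 0.2425/10 = 24.3 mΩ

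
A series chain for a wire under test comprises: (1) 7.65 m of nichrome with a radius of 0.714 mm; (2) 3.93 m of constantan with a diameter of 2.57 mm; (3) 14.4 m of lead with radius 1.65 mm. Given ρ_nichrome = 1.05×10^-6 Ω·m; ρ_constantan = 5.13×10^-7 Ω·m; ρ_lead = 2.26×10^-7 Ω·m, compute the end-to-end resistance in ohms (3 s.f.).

Seg 1: A = πr² = π(7.1400e-04 m)² = 1.602e-06 m²
R_1 = (1.05×10^-6)(7.65)/(1.602e-06) = 5.015 Ω
Seg 2: A = π(d/2)² = π(1.2850e-03 m)² = 5.187e-06 m²
R_2 = (5.13×10^-7)(3.93)/(5.187e-06) = 0.3886 Ω
Seg 3: A = πr² = π(1.6500e-03 m)² = 8.553e-06 m²
R_3 = (2.26×10^-7)(14.4)/(8.553e-06) = 0.3805 Ω
R_total = R_1 + R_2 + R_3 = 5.78 Ω

5.78 Ω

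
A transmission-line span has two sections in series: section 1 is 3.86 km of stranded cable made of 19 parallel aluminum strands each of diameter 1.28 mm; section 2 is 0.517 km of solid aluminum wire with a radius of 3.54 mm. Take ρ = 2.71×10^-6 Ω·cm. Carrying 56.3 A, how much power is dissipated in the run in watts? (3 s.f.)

14700 W

ρ = 2.71×10^-6 Ω·cm = 2.71×10^-8 Ω·m
Section 1: A_strand = π(6.4000e-04)² = 1.287e-06 m²; R₁ = ρL/(N·A_s) = (2.71×10^-8)(3860)/(19×1.287e-06) = 4.279 Ω
Section 2: A = πr² = π(3.5400e-03 m)² = 3.937e-05 m²
R₂ = (2.71×10^-8)(517)/(3.937e-05) = 0.3559 Ω
R = R₁ + R₂ = 4.634 Ω
P = I²R = (56.3)² × 4.634 = 14700 W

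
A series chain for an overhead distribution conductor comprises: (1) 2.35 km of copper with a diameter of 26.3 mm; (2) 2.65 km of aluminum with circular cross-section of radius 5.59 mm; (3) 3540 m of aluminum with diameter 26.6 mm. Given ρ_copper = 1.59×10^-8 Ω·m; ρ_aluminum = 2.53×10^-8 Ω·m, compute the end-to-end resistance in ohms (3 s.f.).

0.913 Ω

Seg 1: A = π(d/2)² = π(1.3150e-02 m)² = 5.433e-04 m²
R_1 = (1.59×10^-8)(2350)/(5.433e-04) = 0.06878 Ω
Seg 2: A = πr² = π(5.5900e-03 m)² = 9.817e-05 m²
R_2 = (2.53×10^-8)(2650)/(9.817e-05) = 0.683 Ω
Seg 3: A = π(d/2)² = π(1.3300e-02 m)² = 5.557e-04 m²
R_3 = (2.53×10^-8)(3540)/(5.557e-04) = 0.1612 Ω
R_total = R_1 + R_2 + R_3 = 0.913 Ω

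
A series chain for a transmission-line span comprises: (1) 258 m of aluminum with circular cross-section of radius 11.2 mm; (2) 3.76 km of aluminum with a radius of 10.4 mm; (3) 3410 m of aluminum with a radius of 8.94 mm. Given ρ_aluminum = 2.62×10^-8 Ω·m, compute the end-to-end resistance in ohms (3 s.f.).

0.663 Ω

Seg 1: A = πr² = π(1.1200e-02 m)² = 3.941e-04 m²
R_1 = (2.62×10^-8)(258)/(3.941e-04) = 0.01715 Ω
Seg 2: A = πr² = π(1.0400e-02 m)² = 3.398e-04 m²
R_2 = (2.62×10^-8)(3760)/(3.398e-04) = 0.2899 Ω
Seg 3: A = πr² = π(8.9400e-03 m)² = 2.511e-04 m²
R_3 = (2.62×10^-8)(3410)/(2.511e-04) = 0.3558 Ω
R_total = R_1 + R_2 + R_3 = 0.663 Ω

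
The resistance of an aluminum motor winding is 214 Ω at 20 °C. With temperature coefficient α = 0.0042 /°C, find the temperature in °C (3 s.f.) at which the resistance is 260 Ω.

71.2 °C

R = R₀(1 + α(T − T₀)) ⇒ T = T₀ + (R/R₀ − 1)/α
T = 20 + (260/214 − 1)/0.0042 = 20 + (0.215)/0.0042 = 71.2 °C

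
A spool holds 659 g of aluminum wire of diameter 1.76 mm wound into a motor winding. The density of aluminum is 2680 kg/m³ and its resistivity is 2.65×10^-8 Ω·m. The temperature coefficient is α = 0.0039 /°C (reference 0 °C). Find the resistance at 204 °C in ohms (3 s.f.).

A = π(d/2)² = π(8.8000e-04 m)² = 2.4328e-06 m²
L = m/(density·A) = 0.659/(2680×2.4328e-06) = 101.1 m
R = ρL/A = (2.65×10^-8)(101.1)/(2.4328e-06) = 1.101 Ω
R(204 °C) = 1.101 × (1 + 0.0039×204) = 1.98 Ω

1.98 Ω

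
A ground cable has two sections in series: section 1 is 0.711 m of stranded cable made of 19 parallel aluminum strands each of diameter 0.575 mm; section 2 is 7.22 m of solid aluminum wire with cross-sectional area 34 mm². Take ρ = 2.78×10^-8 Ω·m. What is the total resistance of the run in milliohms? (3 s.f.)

Section 1: A_strand = π(2.8750e-04)² = 2.597e-07 m²; R₁ = ρL/(N·A_s) = (2.78×10^-8)(0.711)/(19×2.597e-07) = 0.004006 Ω
Section 2: A = 34 mm² = 3.400e-05 m²
R₂ = (2.78×10^-8)(7.22)/(3.400e-05) = 0.005903 Ω
R = R₁ + R₂ = 9.91 mΩ

9.91 mΩ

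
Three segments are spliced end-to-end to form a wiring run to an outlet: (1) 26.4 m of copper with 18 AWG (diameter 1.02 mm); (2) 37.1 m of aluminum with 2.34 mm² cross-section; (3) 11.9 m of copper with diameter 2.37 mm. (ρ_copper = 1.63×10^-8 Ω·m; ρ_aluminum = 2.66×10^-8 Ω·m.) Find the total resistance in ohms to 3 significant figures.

0.992 Ω

Seg 1: A = π(1.02/2 mm)² = π(5.1000e-04 m)² = 8.171e-07 m²
R_1 = (1.63×10^-8)(26.4)/(8.171e-07) = 0.5266 Ω
Seg 2: A = 2.34 mm² = 2.340e-06 m²
R_2 = (2.66×10^-8)(37.1)/(2.340e-06) = 0.4217 Ω
Seg 3: A = π(d/2)² = π(1.1850e-03 m)² = 4.412e-06 m²
R_3 = (1.63×10^-8)(11.9)/(4.412e-06) = 0.04397 Ω
R_total = R_1 + R_2 + R_3 = 0.992 Ω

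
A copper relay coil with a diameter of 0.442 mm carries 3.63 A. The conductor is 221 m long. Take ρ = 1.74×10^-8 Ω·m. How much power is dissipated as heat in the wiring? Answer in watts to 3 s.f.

A = π(d/2)² = π(2.2100e-04 m)² = 1.534e-07 m²
R = ρL/A = (1.74×10^-8)(221)/(1.534e-07) = 25.06 Ω
P = I²R = (3.63)² × 25.06 = 330 W

330 W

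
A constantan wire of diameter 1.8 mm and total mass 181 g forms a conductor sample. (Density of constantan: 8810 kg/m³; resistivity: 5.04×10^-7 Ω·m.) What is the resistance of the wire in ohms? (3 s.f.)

1.60 Ω

A = π(d/2)² = π(9.0000e-04 m)² = 2.5447e-06 m²
L = m/(density·A) = 0.181/(8810×2.5447e-06) = 8.074 m
R = ρL/A = (5.04×10^-7)(8.074)/(2.5447e-06) = 1.60 Ω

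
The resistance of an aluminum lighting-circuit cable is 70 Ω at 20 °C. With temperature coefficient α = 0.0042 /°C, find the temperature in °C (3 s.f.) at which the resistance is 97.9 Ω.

115 °C

R = R₀(1 + α(T − T₀)) ⇒ T = T₀ + (R/R₀ − 1)/α
T = 20 + (97.9/70 − 1)/0.0042 = 20 + (0.3986)/0.0042 = 115 °C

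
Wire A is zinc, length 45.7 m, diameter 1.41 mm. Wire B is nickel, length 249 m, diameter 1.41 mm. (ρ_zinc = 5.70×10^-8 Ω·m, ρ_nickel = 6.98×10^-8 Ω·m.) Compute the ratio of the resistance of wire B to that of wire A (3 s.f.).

6.67

R ∝ ρL/d², so R_B/R_A = (ρ_B/ρ_A) × (L_B/L_A)
= (6.98×10^-8/5.70×10^-8) × (249/45.7) = 6.67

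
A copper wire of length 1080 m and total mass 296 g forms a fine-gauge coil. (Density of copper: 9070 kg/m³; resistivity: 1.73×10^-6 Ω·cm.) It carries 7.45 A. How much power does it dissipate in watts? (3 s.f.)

ρ = 1.73×10^-6 Ω·cm = 1.73×10^-8 Ω·m
A = m/(density·L) = 0.296/(9070×1080) = 3.0218e-08 m²
R = ρL/A = (1.73×10^-8)(1080)/(3.0218e-08) = 618.3 Ω
P = I²R = (7.45)² × 618.3 = 34300 W

34300 W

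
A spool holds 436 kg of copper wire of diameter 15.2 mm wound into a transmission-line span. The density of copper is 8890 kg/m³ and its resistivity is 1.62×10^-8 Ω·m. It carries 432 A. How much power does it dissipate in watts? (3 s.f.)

4500 W

A = π(d/2)² = π(7.6000e-03 m)² = 1.8146e-04 m²
L = m/(density·A) = 436/(8890×1.8146e-04) = 270.3 m
R = ρL/A = (1.62×10^-8)(270.3)/(1.8146e-04) = 0.02413 Ω
P = I²R = (432)² × 0.02413 = 4500 W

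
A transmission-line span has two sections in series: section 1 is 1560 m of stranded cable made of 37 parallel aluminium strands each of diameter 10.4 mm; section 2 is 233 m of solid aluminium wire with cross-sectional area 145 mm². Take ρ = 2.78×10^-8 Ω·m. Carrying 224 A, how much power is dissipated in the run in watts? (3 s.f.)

2930 W

Section 1: A_strand = π(5.2000e-03)² = 8.495e-05 m²; R₁ = ρL/(N·A_s) = (2.78×10^-8)(1560)/(37×8.495e-05) = 0.0138 Ω
Section 2: A = 145 mm² = 1.450e-04 m²
R₂ = (2.78×10^-8)(233)/(1.450e-04) = 0.04467 Ω
R = R₁ + R₂ = 0.05847 Ω
P = I²R = (224)² × 0.05847 = 2930 W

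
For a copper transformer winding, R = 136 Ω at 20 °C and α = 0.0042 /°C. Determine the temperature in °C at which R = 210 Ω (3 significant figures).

150 °C

R = R₀(1 + α(T − T₀)) ⇒ T = T₀ + (R/R₀ − 1)/α
T = 20 + (210/136 − 1)/0.0042 = 20 + (0.5441)/0.0042 = 150 °C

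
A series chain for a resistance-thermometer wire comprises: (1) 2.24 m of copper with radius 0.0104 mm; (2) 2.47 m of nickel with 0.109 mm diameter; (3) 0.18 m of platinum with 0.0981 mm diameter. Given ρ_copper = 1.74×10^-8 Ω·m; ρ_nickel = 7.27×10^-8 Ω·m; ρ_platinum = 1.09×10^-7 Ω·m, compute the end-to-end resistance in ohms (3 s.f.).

137 Ω

Seg 1: A = πr² = π(1.0400e-05 m)² = 3.398e-10 m²
R_1 = (1.74×10^-8)(2.24)/(3.398e-10) = 114.7 Ω
Seg 2: A = π(d/2)² = π(5.4500e-05 m)² = 9.331e-09 m²
R_2 = (7.27×10^-8)(2.47)/(9.331e-09) = 19.24 Ω
Seg 3: A = π(d/2)² = π(4.9050e-05 m)² = 7.558e-09 m²
R_3 = (1.09×10^-7)(0.18)/(7.558e-09) = 2.596 Ω
R_total = R_1 + R_2 + R_3 = 137 Ω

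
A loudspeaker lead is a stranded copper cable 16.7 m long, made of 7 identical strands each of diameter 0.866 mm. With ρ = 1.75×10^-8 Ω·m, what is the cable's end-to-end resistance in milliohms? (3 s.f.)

A_strand = π(4.3300e-04 m)² = 5.890e-07 m²
R_strand = ρL/A = (1.75×10^-8)(16.7)/(5.890e-07) = 0.4962 Ω
R_total = R_strand/N = 0.4962/7 = 70.9 mΩ

70.9 mΩ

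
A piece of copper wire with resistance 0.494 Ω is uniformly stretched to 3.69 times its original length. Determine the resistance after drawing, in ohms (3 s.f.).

Volume constant ⇒ A' = A/k with k = 3.69. R' = ρ(kL)/(A/k) = k²R.
R' = 13.62 × 0.494 = 6.73 Ω

6.73 Ω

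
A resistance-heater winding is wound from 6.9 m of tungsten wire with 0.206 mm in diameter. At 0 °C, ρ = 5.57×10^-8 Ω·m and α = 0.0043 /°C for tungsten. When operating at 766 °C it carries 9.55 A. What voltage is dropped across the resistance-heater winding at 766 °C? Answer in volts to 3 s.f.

473 V

A = π(d/2)² = π(1.0300e-04 m)² = 3.333e-08 m²
R₍0₎ = ρL/A = (5.57×10^-8)(6.9)/(3.333e-08) = 11.53 Ω
R₍766₎ = R₍0₎(1 + αΔT) = 11.53 × (1 + 0.0043×766) = 49.51 Ω
V = IR = 9.55 × 49.51 = 473 V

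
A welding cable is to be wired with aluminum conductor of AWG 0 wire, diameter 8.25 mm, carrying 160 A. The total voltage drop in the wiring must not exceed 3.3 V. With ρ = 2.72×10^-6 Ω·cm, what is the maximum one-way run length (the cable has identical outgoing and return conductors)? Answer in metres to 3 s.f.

ρ = 2.72×10^-6 Ω·cm = 2.72×10^-8 Ω·m
A = π(8.25/2 mm)² = π(4.1250e-03 m)² = 5.346e-05 m²
L_max = V_max·A/(2·ρI) = (3.3)(5.346e-05)/(2×2.72×10^-8×160) = 20.3 m

20.3 m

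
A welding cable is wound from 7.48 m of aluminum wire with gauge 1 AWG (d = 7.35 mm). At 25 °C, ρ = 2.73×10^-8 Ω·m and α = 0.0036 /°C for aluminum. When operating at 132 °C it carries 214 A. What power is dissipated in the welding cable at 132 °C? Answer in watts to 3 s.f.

305 W

A = π(7.35/2 mm)² = π(3.6750e-03 m)² = 4.243e-05 m²
R₍25₎ = ρL/A = (2.73×10^-8)(7.48)/(4.243e-05) = 0.004813 Ω
R₍132₎ = R₍25₎(1 + αΔT) = 0.004813 × (1 + 0.0036×107) = 0.006667 Ω
P = I²R = (214)² × 0.006667 = 305 W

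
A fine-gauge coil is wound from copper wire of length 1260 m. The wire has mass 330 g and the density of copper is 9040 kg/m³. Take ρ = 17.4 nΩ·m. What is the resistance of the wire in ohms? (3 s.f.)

757 Ω

ρ = 17.4 nΩ·m = 1.74×10^-8 Ω·m
A = m/(density·L) = 0.33/(9040×1260) = 2.8972e-08 m²
R = ρL/A = (1.74×10^-8)(1260)/(2.8972e-08) = 757 Ω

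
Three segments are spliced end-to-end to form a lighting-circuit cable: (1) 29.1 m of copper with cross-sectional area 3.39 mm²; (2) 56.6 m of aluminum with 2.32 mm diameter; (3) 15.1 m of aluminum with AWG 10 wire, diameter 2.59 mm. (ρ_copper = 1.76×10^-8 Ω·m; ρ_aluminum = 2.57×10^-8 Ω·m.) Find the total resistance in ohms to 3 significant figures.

Seg 1: A = 3.39 mm² = 3.390e-06 m²
R_1 = (1.76×10^-8)(29.1)/(3.390e-06) = 0.1511 Ω
Seg 2: A = π(d/2)² = π(1.1600e-03 m)² = 4.227e-06 m²
R_2 = (2.57×10^-8)(56.6)/(4.227e-06) = 0.3441 Ω
Seg 3: A = π(2.59/2 mm)² = π(1.2950e-03 m)² = 5.269e-06 m²
R_3 = (2.57×10^-8)(15.1)/(5.269e-06) = 0.07366 Ω
R_total = R_1 + R_2 + R_3 = 0.569 Ω

0.569 Ω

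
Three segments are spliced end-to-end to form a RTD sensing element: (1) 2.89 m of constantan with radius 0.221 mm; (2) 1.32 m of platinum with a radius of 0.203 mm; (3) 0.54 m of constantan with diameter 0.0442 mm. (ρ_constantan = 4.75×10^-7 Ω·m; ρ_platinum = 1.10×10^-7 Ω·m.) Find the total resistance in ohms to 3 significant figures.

Seg 1: A = πr² = π(2.2100e-04 m)² = 1.534e-07 m²
R_1 = (4.75×10^-7)(2.89)/(1.534e-07) = 8.947 Ω
Seg 2: A = πr² = π(2.0300e-04 m)² = 1.295e-07 m²
R_2 = (1.10×10^-7)(1.32)/(1.295e-07) = 1.122 Ω
Seg 3: A = π(d/2)² = π(2.2100e-05 m)² = 1.534e-09 m²
R_3 = (4.75×10^-7)(0.54)/(1.534e-09) = 167.2 Ω
R_total = R_1 + R_2 + R_3 = 177 Ω

177 Ω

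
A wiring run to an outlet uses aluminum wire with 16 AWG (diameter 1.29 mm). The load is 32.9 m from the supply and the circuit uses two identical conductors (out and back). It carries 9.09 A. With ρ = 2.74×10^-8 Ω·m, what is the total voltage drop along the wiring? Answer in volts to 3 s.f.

A = π(1.29/2 mm)² = π(6.4500e-04 m)² = 1.307e-06 m²
Total conductor length (both ways) L = 2 × 32.9 = 65.8 m
R = ρL/A = (2.74×10^-8)(65.8)/(1.307e-06) = 1.379 Ω
V = IR = 9.09 × 1.379 = 12.5 V

12.5 V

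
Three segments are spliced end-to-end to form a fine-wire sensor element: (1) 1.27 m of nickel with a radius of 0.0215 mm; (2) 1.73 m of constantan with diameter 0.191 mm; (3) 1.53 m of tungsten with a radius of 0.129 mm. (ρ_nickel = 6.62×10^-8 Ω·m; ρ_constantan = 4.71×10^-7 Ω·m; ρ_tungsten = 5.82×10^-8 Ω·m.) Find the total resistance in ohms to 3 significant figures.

88.0 Ω

Seg 1: A = πr² = π(2.1500e-05 m)² = 1.452e-09 m²
R_1 = (6.62×10^-8)(1.27)/(1.452e-09) = 57.89 Ω
Seg 2: A = π(d/2)² = π(9.5500e-05 m)² = 2.865e-08 m²
R_2 = (4.71×10^-7)(1.73)/(2.865e-08) = 28.44 Ω
Seg 3: A = πr² = π(1.2900e-04 m)² = 5.228e-08 m²
R_3 = (5.82×10^-8)(1.53)/(5.228e-08) = 1.703 Ω
R_total = R_1 + R_2 + R_3 = 88.0 Ω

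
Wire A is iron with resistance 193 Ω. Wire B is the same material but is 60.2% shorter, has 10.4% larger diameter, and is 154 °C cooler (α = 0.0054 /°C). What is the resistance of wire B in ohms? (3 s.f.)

R ∝ ρL/d² with ρ ∝ (1+αΔT), so R_B/R_A = (1 − 60.2/100) × (1 + 10.4/100)⁻² × (1 − 0.0054×154)
= 0.398 × 0.8205 × 0.1684 = 0.05499
R_B = 0.05499 × 193 = 10.6 Ω

10.6 Ω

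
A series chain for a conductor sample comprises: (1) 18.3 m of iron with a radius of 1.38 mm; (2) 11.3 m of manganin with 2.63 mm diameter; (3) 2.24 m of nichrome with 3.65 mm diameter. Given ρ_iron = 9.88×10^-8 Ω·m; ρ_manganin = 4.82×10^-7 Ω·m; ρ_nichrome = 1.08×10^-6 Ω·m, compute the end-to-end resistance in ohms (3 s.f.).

1.54 Ω

Seg 1: A = πr² = π(1.3800e-03 m)² = 5.983e-06 m²
R_1 = (9.88×10^-8)(18.3)/(5.983e-06) = 0.3022 Ω
Seg 2: A = π(d/2)² = π(1.3150e-03 m)² = 5.433e-06 m²
R_2 = (4.82×10^-7)(11.3)/(5.433e-06) = 1.003 Ω
Seg 3: A = π(d/2)² = π(1.8250e-03 m)² = 1.046e-05 m²
R_3 = (1.08×10^-6)(2.24)/(1.046e-05) = 0.2312 Ω
R_total = R_1 + R_2 + R_3 = 1.54 Ω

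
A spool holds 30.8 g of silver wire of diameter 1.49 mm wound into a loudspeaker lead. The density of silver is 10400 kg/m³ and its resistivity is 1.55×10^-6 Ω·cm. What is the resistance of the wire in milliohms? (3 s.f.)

ρ = 1.55×10^-6 Ω·cm = 1.55×10^-8 Ω·m
A = π(d/2)² = π(7.4500e-04 m)² = 1.7437e-06 m²
L = m/(density·A) = 0.0308/(10400×1.7437e-06) = 1.698 m
R = ρL/A = (1.55×10^-8)(1.698)/(1.7437e-06) = 15.1 mΩ

15.1 mΩ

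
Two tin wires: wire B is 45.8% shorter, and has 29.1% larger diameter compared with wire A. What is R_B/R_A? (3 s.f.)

R ∝ L/d², so R_B/R_A = (1 − 45.8/100) × (1 + 29.1/100)⁻²
= 0.542 × 0.6 = 0.325

0.325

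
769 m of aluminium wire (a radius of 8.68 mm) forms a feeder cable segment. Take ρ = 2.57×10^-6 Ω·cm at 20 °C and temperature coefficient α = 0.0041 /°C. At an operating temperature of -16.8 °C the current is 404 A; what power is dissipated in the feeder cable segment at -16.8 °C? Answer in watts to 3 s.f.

ρ = 2.57×10^-6 Ω·cm = 2.57×10^-8 Ω·m
A = πr² = π(8.6800e-03 m)² = 2.367e-04 m²
R₍20₎ = ρL/A = (2.57×10^-8)(769)/(2.367e-04) = 0.0835 Ω
R₍-16.8₎ = R₍20₎(1 + αΔT) = 0.0835 × (1 + 0.0041×-36.8) = 0.0709 Ω
P = I²R = (404)² × 0.0709 = 11600 W

11600 W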